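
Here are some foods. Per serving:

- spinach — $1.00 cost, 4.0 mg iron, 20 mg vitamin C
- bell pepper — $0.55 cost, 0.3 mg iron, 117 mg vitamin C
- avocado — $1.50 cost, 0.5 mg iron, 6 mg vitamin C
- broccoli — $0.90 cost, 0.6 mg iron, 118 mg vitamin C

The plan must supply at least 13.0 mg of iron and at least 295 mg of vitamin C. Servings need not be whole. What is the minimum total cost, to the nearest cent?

At the optimum either one food covers both requirements or two foods hit both targets exactly; no other combination can be cheaper.
spinach only: max(13.0/4.0, 295/20) = 14.75 servings → $14.75.
bell pepper only: max(13.0/0.3, 295/117) = 43.33 servings → $23.83.
avocado only: max(13.0/0.5, 295/6) = 49.17 servings → $73.75.
broccoli only: max(13.0/0.6, 295/118) = 21.67 servings → $19.50.
spinach + bell pepper with both tight: 3.101 servings and 1.991 servings → $4.20.
spinach + avocado: intersection lies outside the first quadrant.
spinach + broccoli with both tight: 2.95 servings and 2 servings → $4.75.
bell pepper + avocado with both tight: 1.226 servings and 25.26 servings → $38.57.
bell pepper + broccoli with both targets exact would need a negative amount; discard.
avocado + broccoli with both tight: 24.49 servings and 1.255 servings → $37.87.
The minimum over all feasible corners is $4.20.

$4.20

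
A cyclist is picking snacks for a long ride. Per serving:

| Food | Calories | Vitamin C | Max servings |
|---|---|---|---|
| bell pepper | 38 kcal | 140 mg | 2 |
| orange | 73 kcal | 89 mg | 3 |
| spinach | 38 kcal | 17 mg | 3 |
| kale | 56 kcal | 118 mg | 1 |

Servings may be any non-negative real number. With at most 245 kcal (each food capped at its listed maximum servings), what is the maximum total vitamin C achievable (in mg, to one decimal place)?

Vitamin C per kcal: bell pepper 3.684, kale 2.107, orange 1.219, spinach 0.4474.
Take 2 servings of bell pepper: uses 76 kcal, +280.0 mg vitamin C (running total 280.0 mg).
Take 1 serving of kale: uses 56 kcal, +118.0 mg vitamin C (running total 398.0 mg).
Take 1.548 servings of orange: uses 113 kcal, +137.8 mg vitamin C (running total 535.8 mg).
Greedy by best ratio exhausts the calories allowance optimally: 535.8 mg.

535.8 mg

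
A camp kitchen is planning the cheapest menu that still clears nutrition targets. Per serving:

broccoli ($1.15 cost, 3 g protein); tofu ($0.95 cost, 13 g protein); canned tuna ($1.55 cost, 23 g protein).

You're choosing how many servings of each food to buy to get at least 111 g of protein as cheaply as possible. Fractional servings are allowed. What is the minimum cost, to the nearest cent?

Cost per g of protein: canned tuna $0.0674, tofu $0.0731, broccoli $0.3833.
With no serving limits, use only canned tuna: 111 g / 23 g = 4.826 servings × $1.55 = $7.48.

$7.48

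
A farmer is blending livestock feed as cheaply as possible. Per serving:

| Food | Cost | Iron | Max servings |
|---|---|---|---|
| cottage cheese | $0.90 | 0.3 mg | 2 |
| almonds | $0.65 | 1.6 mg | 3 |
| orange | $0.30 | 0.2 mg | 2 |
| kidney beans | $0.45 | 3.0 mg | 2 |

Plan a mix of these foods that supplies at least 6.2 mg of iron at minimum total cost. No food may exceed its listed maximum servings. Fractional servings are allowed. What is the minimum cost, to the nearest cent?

Cost per mg of iron: kidney beans $0.1500, almonds $0.4062, orange $1.5000, cottage cheese $3.0000.
Take 2 servings of kidney beans: +6.0 mg iron for $0.90 (total $0.90, still need 0.2 mg).
Take 0.125 servings of almonds: +0.2 mg iron for $0.08 (total $0.98, still need 0.0 mg).
Filling from the cheapest source first is optimal under one linear minimum: $0.98.

$0.98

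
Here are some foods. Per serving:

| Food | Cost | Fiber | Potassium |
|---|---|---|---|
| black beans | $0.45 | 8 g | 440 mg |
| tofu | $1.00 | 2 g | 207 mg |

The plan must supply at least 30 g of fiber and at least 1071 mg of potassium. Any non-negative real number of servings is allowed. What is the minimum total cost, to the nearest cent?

$1.69

black beans only: max(30/8, 1071/440) = 3.75 servings → $1.69.
tofu only: max(30/2, 1071/207) = 15 servings → $15.00.
black beans + tofu: the both-tight solution has a negative serving — not a feasible corner.
Cheapest feasible corner: $1.69.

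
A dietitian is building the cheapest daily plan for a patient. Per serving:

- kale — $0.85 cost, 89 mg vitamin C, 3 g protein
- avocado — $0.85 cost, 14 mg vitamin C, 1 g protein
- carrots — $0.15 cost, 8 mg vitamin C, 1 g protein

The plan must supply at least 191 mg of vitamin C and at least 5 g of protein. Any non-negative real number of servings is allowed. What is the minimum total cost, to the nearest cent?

$1.82

kale only: max(191/89, 5/3) = 2.146 servings → $1.82.
avocado only: max(191/14, 5/1) = 13.64 servings → $11.60.
carrots only: max(191/8, 5/1) = 23.88 servings → $3.58.
kale + avocado: intersection lies outside the first quadrant.
kale + carrots with both targets exact would need a negative amount; discard.
avocado + carrots with both targets exact would need a negative amount; discard.
The minimum over all feasible corners is $1.82.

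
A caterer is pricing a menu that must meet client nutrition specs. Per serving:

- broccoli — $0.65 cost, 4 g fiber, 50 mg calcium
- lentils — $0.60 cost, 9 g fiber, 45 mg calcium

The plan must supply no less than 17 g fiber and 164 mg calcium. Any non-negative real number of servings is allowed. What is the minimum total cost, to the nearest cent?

At the optimum either one food covers both requirements or two foods hit both targets exactly; no other combination can be cheaper.
broccoli only: max(17/4, 164/50) = 4.25 servings → $2.76.
lentils only: max(17/9, 164/45) = 3.644 servings → $2.19.
broccoli + lentils with both tight: 2.633 servings and 0.7185 servings → $2.14.
So the least-cost plan costs $2.14.

$2.14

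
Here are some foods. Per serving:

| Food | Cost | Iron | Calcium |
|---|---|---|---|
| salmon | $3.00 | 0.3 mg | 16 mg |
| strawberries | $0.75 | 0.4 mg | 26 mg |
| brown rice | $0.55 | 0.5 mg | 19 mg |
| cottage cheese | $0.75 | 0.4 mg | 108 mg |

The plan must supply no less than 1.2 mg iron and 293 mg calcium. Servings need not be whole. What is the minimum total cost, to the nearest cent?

For a min-cost LP with two ≥-constraints, a basic feasible solution has at most two positive variables.
salmon only: max(1.2/0.3, 293/16) = 18.31 servings → $54.94.
strawberries only: max(1.2/0.4, 293/26) = 11.27 servings → $8.45.
brown rice only: max(1.2/0.5, 293/19) = 15.42 servings → $8.48.
cottage cheese only: max(1.2/0.4, 293/108) = 3 servings → $2.25.
salmon + strawberries: the both-tight solution has a negative serving — not a feasible corner.
salmon + brown rice: the both-tight solution has a negative serving — not a feasible corner.
salmon + cottage cheese with both tight: 0.4769 servings and 2.642 servings → $3.41.
strawberries + brown rice with both targets exact would need a negative amount; discard.
strawberries + cottage cheese with both tight: 0.378 servings and 2.622 servings → $2.25.
brown rice + cottage cheese with both tight: 0.2672 servings and 2.666 servings → $2.15.
Cheapest feasible corner: $2.15.

$2.15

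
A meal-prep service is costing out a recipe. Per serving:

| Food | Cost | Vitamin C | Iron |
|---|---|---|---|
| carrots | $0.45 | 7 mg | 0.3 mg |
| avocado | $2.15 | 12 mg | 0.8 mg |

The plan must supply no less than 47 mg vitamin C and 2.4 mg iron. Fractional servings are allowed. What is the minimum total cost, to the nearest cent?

$3.60

Two binding constraints pin down two serving amounts, so the optimal mix uses at most two foods. The candidates are each food alone (scaled to the tighter of vitamin C/iron) and each pair with both constraints tight.
carrots only: max(47/7, 2.4/0.3) = 8 servings → $3.60.
avocado only: max(47/12, 2.4/0.8) = 3.917 servings → $8.42.
carrots + avocado with both tight: 4.4 servings and 1.35 servings → $4.88.
So the least-cost plan costs $3.60.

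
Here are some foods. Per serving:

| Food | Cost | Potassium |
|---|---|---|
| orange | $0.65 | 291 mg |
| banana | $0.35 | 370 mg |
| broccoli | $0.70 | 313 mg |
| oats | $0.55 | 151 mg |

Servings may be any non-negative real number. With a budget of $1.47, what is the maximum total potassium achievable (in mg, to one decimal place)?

Potassium per dollar: banana 1057, orange 447.7, broccoli 447.1, oats 274.5.
With no serving limits, spend the whole cost allowance on banana: $1.47 / $0.35 × 370 mg = 1554.0 mg.

1554.0 mg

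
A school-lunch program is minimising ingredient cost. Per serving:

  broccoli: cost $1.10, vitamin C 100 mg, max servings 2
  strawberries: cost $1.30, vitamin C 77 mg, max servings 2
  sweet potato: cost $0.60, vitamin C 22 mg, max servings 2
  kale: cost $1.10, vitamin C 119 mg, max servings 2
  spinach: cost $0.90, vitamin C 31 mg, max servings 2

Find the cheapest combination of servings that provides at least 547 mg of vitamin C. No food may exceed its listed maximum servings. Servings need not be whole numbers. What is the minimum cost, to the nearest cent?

$6.24

Cost per mg of vitamin C: kale $0.0092, broccoli $0.0110, strawberries $0.0169, sweet potato $0.0273, spinach $0.0290.
Take 2 servings of kale: +238.0 mg vitamin C for $2.20 (total $2.20, still need 309.0 mg).
Take 2 servings of broccoli: +200.0 mg vitamin C for $2.20 (total $4.40, still need 109.0 mg).
Take 1.416 servings of strawberries: +109.0 mg vitamin C for $1.84 (total $6.24, still need 0.0 mg).
Filling from the cheapest source first is optimal under one linear minimum: $6.24.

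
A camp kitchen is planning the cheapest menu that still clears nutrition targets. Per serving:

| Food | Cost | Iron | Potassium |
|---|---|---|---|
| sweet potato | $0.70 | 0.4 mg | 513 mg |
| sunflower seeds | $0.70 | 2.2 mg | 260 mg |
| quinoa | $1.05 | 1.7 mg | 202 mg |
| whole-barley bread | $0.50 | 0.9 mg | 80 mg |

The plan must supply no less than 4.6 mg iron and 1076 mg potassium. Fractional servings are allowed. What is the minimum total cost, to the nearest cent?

$2.12

With two linear requirements the optimum uses one or two foods; enumerate the corners.
sweet potato only: max(4.6/0.4, 1076/513) = 11.5 servings → $8.05.
sunflower seeds only: max(4.6/2.2, 1076/260) = 4.138 servings → $2.90.
quinoa only: max(4.6/1.7, 1076/202) = 5.327 servings → $5.59.
whole-barley bread only: max(4.6/0.9, 1076/80) = 13.45 servings → $6.72.
sweet potato + sunflower seeds with both tight: 1.143 servings and 1.883 servings → $2.12.
sweet potato + quinoa with both tight: 1.137 servings and 2.438 servings → $3.36.
sweet potato + whole-barley bread with both tight: 1.397 servings and 4.49 servings → $3.22.
sunflower seeds + quinoa: the both-tight solution has a negative serving — not a feasible corner.
sunflower seeds + whole-barley bread: the both-tight solution has a negative serving — not a feasible corner.
quinoa + whole-barley bread with both targets exact would need a negative amount; discard.
The minimum over all feasible corners is $2.12.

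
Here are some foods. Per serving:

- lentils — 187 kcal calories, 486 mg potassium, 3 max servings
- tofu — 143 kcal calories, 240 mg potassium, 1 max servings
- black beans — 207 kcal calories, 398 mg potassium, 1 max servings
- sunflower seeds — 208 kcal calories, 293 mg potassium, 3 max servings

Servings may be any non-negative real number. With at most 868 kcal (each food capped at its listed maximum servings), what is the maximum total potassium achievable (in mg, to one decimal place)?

Potassium per kcal: lentils 2.599, black beans 1.923, tofu 1.678, sunflower seeds 1.409.
Take 3 servings of lentils: uses 561 kcal, +1458.0 mg potassium (running total 1458.0 mg).
Take 1 serving of black beans: uses 207 kcal, +398.0 mg potassium (running total 1856.0 mg).
Take 0.6993 servings of tofu: uses 100 kcal, +167.8 mg potassium (running total 2023.8 mg).
Greedy by best ratio exhausts the calories allowance optimally: 2023.8 mg.

2023.8 mg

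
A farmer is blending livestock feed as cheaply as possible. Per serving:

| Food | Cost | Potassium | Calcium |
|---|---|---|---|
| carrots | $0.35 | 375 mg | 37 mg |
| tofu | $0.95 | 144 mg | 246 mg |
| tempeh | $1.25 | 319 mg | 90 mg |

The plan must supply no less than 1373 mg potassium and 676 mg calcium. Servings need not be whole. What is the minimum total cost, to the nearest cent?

$3.18

Compare the cost at each extreme point of the feasible region.
carrots only: max(1373/375, 676/37) = 18.27 servings → $6.39.
tofu only: max(1373/144, 676/246) = 9.535 servings → $9.06.
tempeh only: max(1373/319, 676/90) = 7.511 servings → $9.39.
carrots + tofu with both tight: 2.766 servings and 2.332 servings → $3.18.
carrots + tempeh: intersection lies outside the first quadrant.
tofu + tempeh with both tight: 1.405 servings and 3.67 servings → $5.92.
The minimum over all feasible corners is $3.18.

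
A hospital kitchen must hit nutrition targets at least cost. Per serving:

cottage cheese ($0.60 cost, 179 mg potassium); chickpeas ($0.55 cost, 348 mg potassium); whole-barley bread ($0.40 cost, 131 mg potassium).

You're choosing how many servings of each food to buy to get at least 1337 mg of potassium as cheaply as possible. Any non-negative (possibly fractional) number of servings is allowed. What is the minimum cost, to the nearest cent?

Cost per mg of potassium: chickpeas $0.0016, whole-barley bread $0.0031, cottage cheese $0.0034.
With no serving limits, use only chickpeas: 1337 mg / 348 mg = 3.842 servings × $0.55 = $2.11.

$2.11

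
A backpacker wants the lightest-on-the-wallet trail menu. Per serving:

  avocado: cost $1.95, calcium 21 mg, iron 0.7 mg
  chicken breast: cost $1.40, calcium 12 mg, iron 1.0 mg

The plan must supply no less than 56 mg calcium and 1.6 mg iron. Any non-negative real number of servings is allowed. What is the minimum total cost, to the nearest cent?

$5.20

At the optimum either one food covers both requirements or two foods hit both targets exactly; no other combination can be cheaper.
avocado only: max(56/21, 1.6/0.7) = 2.667 servings → $5.20.
chicken breast only: max(56/12, 1.6/1.0) = 4.667 servings → $6.53.
avocado + chicken breast: intersection lies outside the first quadrant.
So the least-cost plan costs $5.20.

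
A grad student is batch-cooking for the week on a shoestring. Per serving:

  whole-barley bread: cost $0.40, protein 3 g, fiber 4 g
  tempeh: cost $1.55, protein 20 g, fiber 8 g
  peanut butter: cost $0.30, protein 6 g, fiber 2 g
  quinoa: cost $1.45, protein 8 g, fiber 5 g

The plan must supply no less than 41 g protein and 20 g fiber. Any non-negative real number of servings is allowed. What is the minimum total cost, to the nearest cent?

At the optimum either one food covers both requirements or two foods hit both targets exactly; no other combination can be cheaper.
whole-barley bread only: max(41/3, 20/4) = 13.67 servings → $5.47.
tempeh only: max(41/20, 20/8) = 2.5 servings → $3.88.
peanut butter only: max(41/6, 20/2) = 10 servings → $3.00.
quinoa only: max(41/8, 20/5) = 5.125 servings → $7.43.
whole-barley bread + tempeh with both tight: 1.286 servings and 1.857 servings → $3.39.
whole-barley bread + peanut butter with both tight: 2.111 servings and 5.778 servings → $2.58.
whole-barley bread + quinoa with both targets exact would need a negative amount; discard.
tempeh + peanut butter with both targets exact would need a negative amount; discard.
tempeh + quinoa with both tight: 1.25 servings and 2 servings → $4.84.
peanut butter + quinoa with both tight: 3.214 servings and 2.714 servings → $4.90.
The minimum over all feasible corners is $2.58.

$2.58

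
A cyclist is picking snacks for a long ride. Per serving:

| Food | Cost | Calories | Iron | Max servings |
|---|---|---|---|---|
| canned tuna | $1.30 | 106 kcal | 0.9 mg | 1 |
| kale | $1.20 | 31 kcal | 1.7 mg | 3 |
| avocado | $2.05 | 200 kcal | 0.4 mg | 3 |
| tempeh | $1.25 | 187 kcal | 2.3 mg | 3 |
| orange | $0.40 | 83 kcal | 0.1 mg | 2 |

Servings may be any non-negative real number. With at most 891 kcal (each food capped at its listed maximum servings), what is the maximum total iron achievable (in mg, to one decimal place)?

Iron per kcal: kale 0.05484, tempeh 0.0123, canned tuna 0.008491, avocado 0.002, orange 0.001205.
Take 3 servings of kale: uses 93 kcal, +5.1 mg iron (running total 5.1 mg).
Take 3 servings of tempeh: uses 561 kcal, +6.9 mg iron (running total 12.0 mg).
Take 1 serving of canned tuna: uses 106 kcal, +0.9 mg iron (running total 12.9 mg).
Take 0.655 servings of avocado: uses 131 kcal, +0.3 mg iron (running total 13.2 mg).
Filling greedily by iron-per-kcal is optimal for one linear limit, giving 13.2 mg.

13.2 mg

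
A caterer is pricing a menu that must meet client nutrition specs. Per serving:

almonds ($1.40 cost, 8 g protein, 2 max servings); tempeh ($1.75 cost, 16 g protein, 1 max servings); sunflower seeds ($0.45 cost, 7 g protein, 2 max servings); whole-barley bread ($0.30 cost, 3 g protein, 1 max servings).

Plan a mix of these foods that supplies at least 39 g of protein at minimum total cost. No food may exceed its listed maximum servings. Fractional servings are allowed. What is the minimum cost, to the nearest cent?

$4.00

Cost per g of protein: sunflower seeds $0.0643, whole-barley bread $0.1000, tempeh $0.1094, almonds $0.1750.
Take 2 servings of sunflower seeds: +14.0 g protein for $0.90 (total $0.90, still need 25.0 g).
Take 1 serving of whole-barley bread: +3.0 g protein for $0.30 (total $1.20, still need 22.0 g).
Take 1 serving of tempeh: +16.0 g protein for $1.75 (total $2.95, still need 6.0 g).
Take 0.75 servings of almonds: +6.0 g protein for $1.05 (total $4.00, still need 0.0 g).
Filling from the cheapest source first is optimal under one linear minimum: $4.00.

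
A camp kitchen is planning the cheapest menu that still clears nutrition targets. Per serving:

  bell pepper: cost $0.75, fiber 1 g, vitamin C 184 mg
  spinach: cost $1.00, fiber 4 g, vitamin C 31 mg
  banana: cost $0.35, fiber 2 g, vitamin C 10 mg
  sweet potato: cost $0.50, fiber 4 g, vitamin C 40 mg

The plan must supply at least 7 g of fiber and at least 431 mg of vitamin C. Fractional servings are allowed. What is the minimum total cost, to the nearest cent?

For a min-cost LP with two ≥-constraints, a basic feasible solution has at most two positive variables.
bell pepper only: max(7/1, 431/184) = 7 servings → $5.25.
spinach only: max(7/4, 431/31) = 13.9 servings → $13.90.
banana only: max(7/2, 431/10) = 43.1 servings → $15.09.
sweet potato only: max(7/4, 431/40) = 10.78 servings → $5.39.
bell pepper + spinach with both tight: 2.138 servings and 1.216 servings → $2.82.
bell pepper + banana with both tight: 2.212 servings and 2.394 servings → $2.50.
bell pepper + sweet potato with both tight: 2.075 servings and 1.231 servings → $2.17.
spinach + banana: the both-tight solution has a negative serving — not a feasible corner.
spinach + sweet potato: the both-tight solution has a negative serving — not a feasible corner.
banana + sweet potato with both targets exact would need a negative amount; discard.
So the least-cost plan costs $2.17.

$2.17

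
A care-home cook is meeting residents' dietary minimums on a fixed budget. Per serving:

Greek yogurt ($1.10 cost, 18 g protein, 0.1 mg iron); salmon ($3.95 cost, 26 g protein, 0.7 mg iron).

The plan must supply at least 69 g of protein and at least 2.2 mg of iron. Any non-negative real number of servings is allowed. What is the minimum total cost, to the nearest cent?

Two binding constraints pin down two serving amounts, so the optimal mix uses at most two foods. The candidates are each food alone (scaled to the tighter of protein/iron) and each pair with both constraints tight.
Greek yogurt only: max(69/18, 2.2/0.1) = 22 servings → $24.20.
salmon only: max(69/26, 2.2/0.7) = 3.143 servings → $12.41.
Greek yogurt + salmon with both targets exact would need a negative amount; discard.
The minimum over all feasible corners is $12.41.

$12.41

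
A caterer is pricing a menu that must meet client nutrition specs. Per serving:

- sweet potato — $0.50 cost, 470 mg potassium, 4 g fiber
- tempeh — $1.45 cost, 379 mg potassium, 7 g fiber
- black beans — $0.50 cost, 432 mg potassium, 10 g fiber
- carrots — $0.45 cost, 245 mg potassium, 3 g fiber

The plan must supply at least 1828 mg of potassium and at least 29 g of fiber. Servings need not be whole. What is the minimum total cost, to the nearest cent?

$2.03

sweet potato only: max(1828/470, 29/4) = 7.25 servings → $3.62.
tempeh only: max(1828/379, 29/7) = 4.823 servings → $6.99.
black beans only: max(1828/432, 29/10) = 4.231 servings → $2.12.
carrots only: max(1828/245, 29/3) = 9.667 servings → $4.35.
sweet potato + tempeh with both tight: 1.017 servings and 3.561 servings → $5.67.
sweet potato + black beans with both tight: 1.935 servings and 2.126 servings → $2.03.
sweet potato + carrots with both targets exact would need a negative amount; discard.
tempeh + black beans with both targets exact would need a negative amount; discard.
tempeh + carrots with both tight: 2.804 servings and 3.123 servings → $5.47.
black beans + carrots with both tight: 1.405 servings and 4.984 servings → $2.95.
The minimum over all feasible corners is $2.03.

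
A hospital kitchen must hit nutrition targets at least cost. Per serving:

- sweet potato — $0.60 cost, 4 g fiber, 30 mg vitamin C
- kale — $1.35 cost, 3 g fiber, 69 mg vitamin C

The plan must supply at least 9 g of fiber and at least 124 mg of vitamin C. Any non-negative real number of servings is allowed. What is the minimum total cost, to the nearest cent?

$2.44

The cheapest plan sits at a corner of the feasible region — with two constraints it uses at most two foods.
sweet potato only: max(9/4, 124/30) = 4.133 servings → $2.48.
kale only: max(9/3, 124/69) = 3 servings → $4.05.
sweet potato + kale with both tight: 1.339 servings and 1.215 servings → $2.44.
Cheapest feasible corner: $2.44.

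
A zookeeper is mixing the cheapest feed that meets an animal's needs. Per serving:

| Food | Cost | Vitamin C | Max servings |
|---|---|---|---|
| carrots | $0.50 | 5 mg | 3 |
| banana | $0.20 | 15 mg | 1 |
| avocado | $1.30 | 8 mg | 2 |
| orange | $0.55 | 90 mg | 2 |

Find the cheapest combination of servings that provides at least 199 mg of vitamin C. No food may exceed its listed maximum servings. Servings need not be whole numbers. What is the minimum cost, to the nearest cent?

Cost per mg of vitamin C: orange $0.0061, banana $0.0133, carrots $0.1000, avocado $0.1625.
Take 2 servings of orange: +180.0 mg vitamin C for $1.10 (total $1.10, still need 19.0 mg).
Take 1 serving of banana: +15.0 mg vitamin C for $0.20 (total $1.30, still need 4.0 mg).
Take 0.8 servings of carrots: +4.0 mg vitamin C for $0.40 (total $1.70, still need 0.0 mg).
Filling from the cheapest source first is optimal under one linear minimum: $1.70.

$1.70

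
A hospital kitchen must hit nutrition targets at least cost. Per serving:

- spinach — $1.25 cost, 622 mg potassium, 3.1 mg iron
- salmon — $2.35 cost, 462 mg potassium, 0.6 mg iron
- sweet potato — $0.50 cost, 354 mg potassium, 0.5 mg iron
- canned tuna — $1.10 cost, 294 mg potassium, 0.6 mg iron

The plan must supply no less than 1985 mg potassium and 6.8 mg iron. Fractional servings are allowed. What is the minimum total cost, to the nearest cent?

$3.47

Check every corner: each single food scaled to meet both minima, and each pair solved so both constraints bind.
spinach only: max(1985/622, 6.8/3.1) = 3.191 servings → $3.99.
salmon only: max(1985/462, 6.8/0.6) = 11.33 servings → $26.63.
sweet potato only: max(1985/354, 6.8/0.5) = 13.6 servings → $6.80.
canned tuna only: max(1985/294, 6.8/0.6) = 11.33 servings → $12.47.
spinach + salmon with both tight: 1.842 servings and 1.817 servings → $6.57.
spinach + sweet potato with both tight: 1.799 servings and 2.446 servings → $3.47.
spinach + canned tuna with both tight: 1.502 servings and 3.575 servings → $5.81.
salmon + sweet potato with both targets exact would need a negative amount; discard.
salmon + canned tuna: intersection lies outside the first quadrant.
sweet potato + canned tuna with both targets exact would need a negative amount; discard.
The minimum over all feasible corners is $3.47.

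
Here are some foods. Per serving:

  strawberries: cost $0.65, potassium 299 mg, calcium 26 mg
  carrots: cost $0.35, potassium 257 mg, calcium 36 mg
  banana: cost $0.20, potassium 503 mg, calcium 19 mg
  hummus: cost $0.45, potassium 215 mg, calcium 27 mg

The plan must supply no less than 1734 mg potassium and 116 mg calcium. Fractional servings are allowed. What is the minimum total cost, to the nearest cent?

$1.17

Two binding constraints pin down two serving amounts, so the optimal mix uses at most two foods. The candidates are each food alone (scaled to the tighter of potassium/calcium) and each pair with both constraints tight.
strawberries only: max(1734/299, 116/26) = 5.799 servings → $3.77.
carrots only: max(1734/257, 116/36) = 6.747 servings → $2.36.
banana only: max(1734/503, 116/19) = 6.105 servings → $1.22.
hummus only: max(1734/215, 116/27) = 8.065 servings → $3.63.
strawberries + carrots: the both-tight solution has a negative serving — not a feasible corner.
strawberries + banana with both tight: 3.434 servings and 1.406 servings → $2.51.
strawberries + hummus with both targets exact would need a negative amount; discard.
carrots + banana with both tight: 1.921 servings and 2.466 servings → $1.17.
carrots + hummus with both targets exact would need a negative amount; discard.
banana + hummus with both tight: 2.304 servings and 2.675 servings → $1.66.
The minimum over all feasible corners is $1.17.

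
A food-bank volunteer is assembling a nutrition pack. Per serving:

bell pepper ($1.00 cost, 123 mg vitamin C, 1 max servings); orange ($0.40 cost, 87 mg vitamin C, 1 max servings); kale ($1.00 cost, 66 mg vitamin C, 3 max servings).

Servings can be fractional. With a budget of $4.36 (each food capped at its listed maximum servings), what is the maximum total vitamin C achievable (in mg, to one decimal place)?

Vitamin C per dollar: orange 217.5, bell pepper 123, kale 66.
Take 1 serving of orange: spends $0.40, +87.0 mg vitamin C (running total 87.0 mg).
Take 1 serving of bell pepper: spends $1.00, +123.0 mg vitamin C (running total 210.0 mg).
Take 2.96 servings of kale: spends $2.96, +195.4 mg vitamin C (running total 405.4 mg).
Greedy by best ratio exhausts the cost allowance optimally: 405.4 mg.

405.4 mg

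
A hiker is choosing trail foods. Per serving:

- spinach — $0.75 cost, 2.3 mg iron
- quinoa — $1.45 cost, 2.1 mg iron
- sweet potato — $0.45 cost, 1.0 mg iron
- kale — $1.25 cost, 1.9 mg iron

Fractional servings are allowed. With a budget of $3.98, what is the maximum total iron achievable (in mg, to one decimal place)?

12.2 mg

Iron per dollar: spinach 3.067, sweet potato 2.222, kale 1.52, quinoa 1.448.
With no serving limits, spend the whole cost allowance on spinach: $3.98 / $0.75 × 2.3 mg = 12.2 mg.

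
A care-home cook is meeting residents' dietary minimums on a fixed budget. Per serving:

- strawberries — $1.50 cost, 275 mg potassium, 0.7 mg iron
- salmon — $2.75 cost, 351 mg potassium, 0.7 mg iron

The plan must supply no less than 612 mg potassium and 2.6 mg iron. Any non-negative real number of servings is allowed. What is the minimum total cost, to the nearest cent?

$5.57

With two linear requirements the optimum uses one or two foods; enumerate the corners.
strawberries only: max(612/275, 2.6/0.7) = 3.714 servings → $5.57.
salmon only: max(612/351, 2.6/0.7) = 3.714 servings → $10.21.
strawberries + salmon: intersection lies outside the first quadrant.
The minimum over all feasible corners is $5.57.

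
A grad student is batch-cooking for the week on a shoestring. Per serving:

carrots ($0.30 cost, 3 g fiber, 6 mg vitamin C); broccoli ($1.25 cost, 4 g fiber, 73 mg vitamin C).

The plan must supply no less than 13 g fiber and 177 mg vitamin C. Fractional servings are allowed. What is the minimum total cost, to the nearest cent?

$3.27

At the optimum either one food covers both requirements or two foods hit both targets exactly; no other combination can be cheaper.
carrots only: max(13/3, 177/6) = 29.5 servings → $8.85.
broccoli only: max(13/4, 177/73) = 3.25 servings → $4.06.
carrots + broccoli with both tight: 1.236 servings and 2.323 servings → $3.27.
Cheapest feasible corner: $3.27.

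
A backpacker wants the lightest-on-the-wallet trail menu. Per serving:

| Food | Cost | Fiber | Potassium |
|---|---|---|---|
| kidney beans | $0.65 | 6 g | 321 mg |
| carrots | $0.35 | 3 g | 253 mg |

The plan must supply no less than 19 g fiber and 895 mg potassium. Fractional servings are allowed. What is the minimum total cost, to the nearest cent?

$2.06

Compare the cost at each extreme point of the feasible region.
kidney beans only: max(19/6, 895/321) = 3.167 servings → $2.06.
carrots only: max(19/3, 895/253) = 6.333 servings → $2.22.
kidney beans + carrots with both targets exact would need a negative amount; discard.
So the least-cost plan costs $2.06.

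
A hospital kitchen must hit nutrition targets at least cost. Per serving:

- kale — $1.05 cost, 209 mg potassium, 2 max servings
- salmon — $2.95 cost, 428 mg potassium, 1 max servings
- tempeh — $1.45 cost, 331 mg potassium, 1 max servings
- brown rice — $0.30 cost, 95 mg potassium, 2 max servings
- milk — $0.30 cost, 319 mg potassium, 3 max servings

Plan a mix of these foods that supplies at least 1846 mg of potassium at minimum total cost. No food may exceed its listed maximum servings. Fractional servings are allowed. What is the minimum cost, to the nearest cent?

Cost per mg of potassium: milk $0.0009, brown rice $0.0032, tempeh $0.0044, kale $0.0050, salmon $0.0069.
Take 3 servings of milk: +957.0 mg potassium for $0.90 (total $0.90, still need 889.0 mg).
Take 2 servings of brown rice: +190.0 mg potassium for $0.60 (total $1.50, still need 699.0 mg).
Take 1 serving of tempeh: +331.0 mg potassium for $1.45 (total $2.95, still need 368.0 mg).
Take 1.761 servings of kale: +368.0 mg potassium for $1.85 (total $4.80, still need 0.0 mg).
Filling from the cheapest source first is optimal under one linear minimum: $4.80.

$4.80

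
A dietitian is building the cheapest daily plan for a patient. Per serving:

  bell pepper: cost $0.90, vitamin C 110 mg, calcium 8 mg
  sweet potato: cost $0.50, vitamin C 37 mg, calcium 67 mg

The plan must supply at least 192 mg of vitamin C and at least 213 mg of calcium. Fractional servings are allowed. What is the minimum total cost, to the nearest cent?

$2.18

For a min-cost LP with two ≥-constraints, a basic feasible solution has at most two positive variables.
bell pepper only: max(192/110, 213/8) = 26.62 servings → $23.96.
sweet potato only: max(192/37, 213/67) = 5.189 servings → $2.59.
bell pepper + sweet potato with both tight: 0.7044 servings and 3.095 servings → $2.18.
So the least-cost plan costs $2.18.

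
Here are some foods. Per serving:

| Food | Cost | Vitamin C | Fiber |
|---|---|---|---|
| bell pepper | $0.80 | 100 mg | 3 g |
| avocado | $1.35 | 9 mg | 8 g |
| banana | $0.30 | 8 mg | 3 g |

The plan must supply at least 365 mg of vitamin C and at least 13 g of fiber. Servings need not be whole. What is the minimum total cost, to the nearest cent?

A basic optimal solution has at most two foods positive. Try each food alone and each pair with both targets met exactly.
bell pepper only: max(365/100, 13/3) = 4.333 servings → $3.47.
avocado only: max(365/9, 13/8) = 40.56 servings → $54.75.
banana only: max(365/8, 13/3) = 45.62 servings → $13.69.
bell pepper + avocado with both tight: 3.626 servings and 0.2652 servings → $3.26.
bell pepper + banana with both tight: 3.591 servings and 0.7428 servings → $3.10.
avocado + banana with both targets exact would need a negative amount; discard.
So the least-cost plan costs $3.10.

$3.10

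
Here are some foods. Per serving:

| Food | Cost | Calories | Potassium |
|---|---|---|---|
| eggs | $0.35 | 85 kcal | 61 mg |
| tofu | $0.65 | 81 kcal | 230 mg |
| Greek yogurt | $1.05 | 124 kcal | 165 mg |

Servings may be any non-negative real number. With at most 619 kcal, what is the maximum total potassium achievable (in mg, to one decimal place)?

1757.7 mg

Potassium per kcal: tofu 2.84, Greek yogurt 1.331, eggs 0.7176.
With no serving limits, spend the whole calories allowance on tofu: 619 kcal / 81 kcal × 230 mg = 1757.7 mg.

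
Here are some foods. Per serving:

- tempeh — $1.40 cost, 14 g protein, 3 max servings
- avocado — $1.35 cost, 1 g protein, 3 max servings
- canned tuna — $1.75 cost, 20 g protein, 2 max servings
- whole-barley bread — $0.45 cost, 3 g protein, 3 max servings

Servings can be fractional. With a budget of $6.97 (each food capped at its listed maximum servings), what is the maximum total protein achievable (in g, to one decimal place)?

Protein per dollar: canned tuna 11.43, tempeh 10, whole-barley bread 6.667, avocado 0.7407.
Take 2 servings of canned tuna: spends $3.50, +40.0 g protein (running total 40.0 g).
Take 2.479 servings of tempeh: spends $3.47, +34.7 g protein (running total 74.7 g).
Greedy by best ratio exhausts the cost allowance optimally: 74.7 g.

74.7 g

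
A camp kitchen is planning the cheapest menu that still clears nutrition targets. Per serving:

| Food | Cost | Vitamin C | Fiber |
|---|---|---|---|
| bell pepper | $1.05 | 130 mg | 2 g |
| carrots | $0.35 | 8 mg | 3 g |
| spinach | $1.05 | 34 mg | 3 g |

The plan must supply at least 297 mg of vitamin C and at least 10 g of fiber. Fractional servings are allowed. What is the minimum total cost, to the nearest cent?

$2.94

With two linear requirements the optimum uses one or two foods; enumerate the corners.
bell pepper only: max(297/130, 10/2) = 5 servings → $5.25.
carrots only: max(297/8, 10/3) = 37.12 servings → $12.99.
spinach only: max(297/34, 10/3) = 8.735 servings → $9.17.
bell pepper + carrots with both tight: 2.168 servings and 1.888 servings → $2.94.
bell pepper + spinach with both tight: 1.711 servings and 2.193 servings → $4.10.
carrots + spinach: intersection lies outside the first quadrant.
Cheapest feasible corner: $2.94.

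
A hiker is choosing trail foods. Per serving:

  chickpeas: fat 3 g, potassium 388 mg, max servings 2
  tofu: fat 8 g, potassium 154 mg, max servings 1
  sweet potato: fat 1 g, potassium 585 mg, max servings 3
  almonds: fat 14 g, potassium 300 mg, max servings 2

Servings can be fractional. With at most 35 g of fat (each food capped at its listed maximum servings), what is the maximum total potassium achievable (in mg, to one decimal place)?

Potassium per g fat: sweet potato 585, chickpeas 129.3, almonds 21.43, tofu 19.25.
Take 3 servings of sweet potato: uses 3 g fat, +1755.0 mg potassium (running total 1755.0 mg).
Take 2 servings of chickpeas: uses 6 g fat, +776.0 mg potassium (running total 2531.0 mg).
Take 1.857 servings of almonds: uses 26 g fat, +557.1 mg potassium (running total 3088.1 mg).
Filling greedily by potassium-per-g fat is optimal for one linear limit, giving 3088.1 mg.

3088.1 mg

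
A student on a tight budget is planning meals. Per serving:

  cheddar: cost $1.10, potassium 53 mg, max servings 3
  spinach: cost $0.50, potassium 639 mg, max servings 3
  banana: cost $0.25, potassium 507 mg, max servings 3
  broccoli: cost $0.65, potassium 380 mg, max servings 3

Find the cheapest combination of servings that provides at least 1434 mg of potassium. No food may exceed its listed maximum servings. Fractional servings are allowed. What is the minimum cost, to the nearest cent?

$0.71

Cost per mg of potassium: banana $0.0005, spinach $0.0008, broccoli $0.0017, cheddar $0.0208.
Take 2.828 servings of banana: +1434.0 mg potassium for $0.71 (total $0.71, still need 0.0 mg).
Greedy by cheapest-per-mg is optimal for a single linear constraint, so the minimum cost is $0.71.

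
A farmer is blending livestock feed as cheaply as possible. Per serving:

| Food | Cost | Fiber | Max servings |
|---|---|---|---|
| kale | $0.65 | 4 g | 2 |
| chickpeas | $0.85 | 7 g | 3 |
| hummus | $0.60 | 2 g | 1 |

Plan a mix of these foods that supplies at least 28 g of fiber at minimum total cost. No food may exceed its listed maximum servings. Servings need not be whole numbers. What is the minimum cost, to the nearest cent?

$3.69

Cost per g of fiber: chickpeas $0.1214, kale $0.1625, hummus $0.3000.
Take 3 servings of chickpeas: +21.0 g fiber for $2.55 (total $2.55, still need 7.0 g).
Take 1.75 servings of kale: +7.0 g fiber for $1.14 (total $3.69, still need 0.0 g).
Filling from the cheapest source first is optimal under one linear minimum: $3.69.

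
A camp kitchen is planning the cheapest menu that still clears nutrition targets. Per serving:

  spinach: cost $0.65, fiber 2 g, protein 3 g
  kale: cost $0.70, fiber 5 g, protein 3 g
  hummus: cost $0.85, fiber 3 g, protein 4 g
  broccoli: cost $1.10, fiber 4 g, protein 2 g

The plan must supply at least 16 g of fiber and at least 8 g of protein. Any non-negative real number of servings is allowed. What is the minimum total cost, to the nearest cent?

spinach only: max(16/2, 8/3) = 8 servings → $5.20.
kale only: max(16/5, 8/3) = 3.2 servings → $2.24.
hummus only: max(16/3, 8/4) = 5.333 servings → $4.53.
broccoli only: max(16/4, 8/2) = 4 servings → $4.40.
spinach + kale: intersection lies outside the first quadrant.
spinach + hummus with both targets exact would need a negative amount; discard.
spinach + broccoli with both tight: 0 servings and 4 servings → $4.40.
kale + hummus: intersection lies outside the first quadrant.
kale + broccoli with both tight: 0 servings and 4 servings → $4.40.
hummus + broccoli with both tight: 0 servings and 4 servings → $4.40.
The minimum over all feasible corners is $2.24.

$2.24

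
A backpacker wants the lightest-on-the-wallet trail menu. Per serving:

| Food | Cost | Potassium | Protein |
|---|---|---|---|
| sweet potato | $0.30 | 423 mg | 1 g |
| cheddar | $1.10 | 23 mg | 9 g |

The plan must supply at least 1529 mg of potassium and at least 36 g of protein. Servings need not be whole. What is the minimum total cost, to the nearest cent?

$5.01

Two binding constraints pin down two serving amounts, so the optimal mix uses at most two foods. The candidates are each food alone (scaled to the tighter of potassium/protein) and each pair with both constraints tight.
sweet potato only: max(1529/423, 36/1) = 36 servings → $10.80.
cheddar only: max(1529/23, 36/9) = 66.48 servings → $73.13.
sweet potato + cheddar with both tight: 3.418 servings and 3.62 servings → $5.01.
The minimum over all feasible corners is $5.01.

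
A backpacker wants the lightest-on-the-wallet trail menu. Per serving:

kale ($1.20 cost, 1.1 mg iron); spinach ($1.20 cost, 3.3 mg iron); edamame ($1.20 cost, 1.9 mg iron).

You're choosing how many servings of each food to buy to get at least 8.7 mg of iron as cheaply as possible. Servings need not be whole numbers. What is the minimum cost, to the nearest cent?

$3.16

Cost per mg of iron: spinach $0.3636, edamame $0.6316, kale $1.0909.
With no serving limits, use only spinach: 8.7 mg / 3.3 mg = 2.636 servings × $1.20 = $3.16.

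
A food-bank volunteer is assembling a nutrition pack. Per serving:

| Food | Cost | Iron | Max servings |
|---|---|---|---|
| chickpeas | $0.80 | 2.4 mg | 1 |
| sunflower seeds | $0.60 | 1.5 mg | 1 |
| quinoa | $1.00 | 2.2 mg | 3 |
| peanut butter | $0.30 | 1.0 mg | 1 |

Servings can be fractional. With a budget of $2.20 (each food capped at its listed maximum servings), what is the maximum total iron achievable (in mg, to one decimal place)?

Iron per dollar: peanut butter 3.333, chickpeas 3, sunflower seeds 2.5, quinoa 2.2.
Take 1 serving of peanut butter: spends $0.30, +1.0 mg iron (running total 1.0 mg).
Take 1 serving of chickpeas: spends $0.80, +2.4 mg iron (running total 3.4 mg).
Take 1 serving of sunflower seeds: spends $0.60, +1.5 mg iron (running total 4.9 mg).
Take 0.5 servings of quinoa: spends $0.50, +1.1 mg iron (running total 6.0 mg).
Greedy by best ratio exhausts the cost allowance optimally: 6.0 mg.

6.0 mg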